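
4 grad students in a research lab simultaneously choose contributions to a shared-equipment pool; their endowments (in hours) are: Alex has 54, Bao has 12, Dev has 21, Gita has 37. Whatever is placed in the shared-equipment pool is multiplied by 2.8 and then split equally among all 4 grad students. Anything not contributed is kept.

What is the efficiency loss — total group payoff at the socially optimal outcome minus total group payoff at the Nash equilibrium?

The private return per contributed unit is 2.8/4 = 0.7000 < 1 for every player regardless of endowment, so the Nash equilibrium is zero contribution and the group total is Σ E_j = 54 + 12 + 21 + 37 = 124.
Each contributed unit returns 2.800 to the group, so the social optimum is full contribution by everyone: group total = 2.800 × 124 = 347.20.
Efficiency loss = (2.800 − 1) × 124 = 223.20.

223.20 hours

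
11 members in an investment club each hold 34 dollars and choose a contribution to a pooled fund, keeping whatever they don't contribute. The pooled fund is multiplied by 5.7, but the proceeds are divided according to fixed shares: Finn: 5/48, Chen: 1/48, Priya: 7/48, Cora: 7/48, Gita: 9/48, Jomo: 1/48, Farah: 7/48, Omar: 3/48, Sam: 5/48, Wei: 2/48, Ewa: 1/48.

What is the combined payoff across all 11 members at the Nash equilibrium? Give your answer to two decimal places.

Each unit j contributes comes back to j as 5.7 × (j's share), so j prefers to contribute only if that share exceeds 1/5.7 = 0.1754; otherwise keeping the unit dominates.
Gita alone (share 9/48) is above the threshold, contributing 34; the remaining 10 contribute 0. Total contributed: 34.
The pooled fund pays out 5.7 × 34 = 193.80 in total (split across the unequal shares, but the aggregate is all that matters for the group sum).
The 10 free-riders keep 34 each, adding 340. Group total = 340 + 193.80 = 533.80.

533.80 dollars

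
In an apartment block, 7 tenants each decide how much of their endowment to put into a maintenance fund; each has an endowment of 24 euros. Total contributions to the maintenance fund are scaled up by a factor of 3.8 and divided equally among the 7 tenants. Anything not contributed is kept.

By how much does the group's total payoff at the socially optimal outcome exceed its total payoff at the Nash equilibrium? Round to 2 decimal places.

470.40 euros

Each contributed unit returns 3.8/7 = 0.5429 to its contributor — below 1 — so contributing 0 is dominant for every player. At the Nash equilibrium everyone keeps their 24, and the group total is 7 × 24 = 168.
Each contributed unit returns 3.800 to the group as a whole (0.5429 to each of 7 players), which exceeds 1, so the social optimum is full contribution: group total = 3.800 × 168 = 638.40.
Efficiency loss = 638.40 − 168 = 470.40.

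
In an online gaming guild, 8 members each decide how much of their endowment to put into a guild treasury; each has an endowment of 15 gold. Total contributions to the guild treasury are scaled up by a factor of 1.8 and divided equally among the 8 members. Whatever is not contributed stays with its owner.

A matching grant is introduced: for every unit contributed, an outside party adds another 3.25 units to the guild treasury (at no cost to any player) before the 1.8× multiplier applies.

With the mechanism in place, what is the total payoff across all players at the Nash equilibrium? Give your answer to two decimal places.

With the mechanism, a contributed unit returns 1.8 × 4.25 / 8 = 0.9563 per unit of net cost — still below 1 — so contributing 0 remains dominant for every player.
Everyone keeps their endowment and the group total is 8 × 15 = 120.

120.00 gold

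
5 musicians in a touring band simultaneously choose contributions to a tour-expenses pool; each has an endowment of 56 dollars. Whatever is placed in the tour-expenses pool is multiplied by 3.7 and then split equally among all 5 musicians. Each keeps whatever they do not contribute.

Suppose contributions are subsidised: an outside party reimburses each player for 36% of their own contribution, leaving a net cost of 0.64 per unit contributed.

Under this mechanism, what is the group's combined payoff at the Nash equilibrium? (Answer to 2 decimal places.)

With the mechanism, a contributed unit returns (3.7/5) / 0.64 = 1.1563 per unit of net cost to the contributor — now above 1 — so contributing fully is weakly dominant for every player.
At the Nash equilibrium everyone contributes 56. Group total payoff = 5 × (56 × 0.36 + 3.7 × 56) = 1136.80.

1136.80 dollars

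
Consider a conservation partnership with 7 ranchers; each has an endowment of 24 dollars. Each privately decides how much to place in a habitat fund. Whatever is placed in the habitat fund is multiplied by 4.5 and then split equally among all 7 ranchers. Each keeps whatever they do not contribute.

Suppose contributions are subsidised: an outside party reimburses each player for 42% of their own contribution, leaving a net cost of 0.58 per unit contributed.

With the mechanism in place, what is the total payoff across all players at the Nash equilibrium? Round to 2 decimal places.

The effective private return per unit is now (4.5/7) / 0.58 = 1.1084 > 1, so every player's dominant strategy flips to full contribution.
So the Nash equilibrium is full contribution by all 7; the group earns 7 × (24 × 0.42 + 4.5 × 24) = 826.56.

826.56 dollars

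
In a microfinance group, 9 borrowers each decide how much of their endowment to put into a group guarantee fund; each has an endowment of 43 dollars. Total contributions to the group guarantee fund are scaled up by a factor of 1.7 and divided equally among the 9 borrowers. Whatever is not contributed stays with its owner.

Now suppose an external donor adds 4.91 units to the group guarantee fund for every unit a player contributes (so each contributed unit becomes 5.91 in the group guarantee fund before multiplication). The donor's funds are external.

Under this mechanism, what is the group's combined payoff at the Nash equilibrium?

The effective private return per unit is now 1.7 × 5.91 / 9 = 1.1163 > 1, so every player's dominant strategy flips to full contribution.
At the Nash equilibrium everyone contributes 43. Group total payoff = 1.7 × 5.91 × 387 = 3888.19.

3888.19 dollars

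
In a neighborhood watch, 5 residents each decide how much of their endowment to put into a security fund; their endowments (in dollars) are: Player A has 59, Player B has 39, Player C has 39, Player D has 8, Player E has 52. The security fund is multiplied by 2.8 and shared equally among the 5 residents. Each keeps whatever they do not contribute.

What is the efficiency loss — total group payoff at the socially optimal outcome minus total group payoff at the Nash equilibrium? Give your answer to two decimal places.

354.60 dollars

The private return per contributed unit is 2.8/5 = 0.5600 < 1 for every player regardless of endowment, so the Nash equilibrium is zero contribution and the group total is Σ E_j = 59 + 39 + 39 + 8 + 52 = 197.
Each contributed unit returns 2.800 to the group, so the social optimum is full contribution by everyone: group total = 2.800 × 197 = 551.60.
Efficiency loss = (2.800 − 1) × 197 = 354.60.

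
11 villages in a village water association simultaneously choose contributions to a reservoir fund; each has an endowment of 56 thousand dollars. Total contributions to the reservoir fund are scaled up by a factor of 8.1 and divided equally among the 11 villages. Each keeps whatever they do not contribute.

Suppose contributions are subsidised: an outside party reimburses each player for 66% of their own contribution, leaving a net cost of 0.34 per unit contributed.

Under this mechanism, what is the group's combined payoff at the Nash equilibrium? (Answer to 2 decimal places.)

Under the mechanism each unit contributed yields (8.1/11) / 0.34 = 2.1658 back to its contributor per unit of net cost, which exceeds 1, making full contribution the dominant choice for everyone.
At the Nash equilibrium everyone contributes 56. Group total payoff = 11 × (56 × 0.66 + 8.1 × 56) = 5396.16.

5396.16 thousand dollars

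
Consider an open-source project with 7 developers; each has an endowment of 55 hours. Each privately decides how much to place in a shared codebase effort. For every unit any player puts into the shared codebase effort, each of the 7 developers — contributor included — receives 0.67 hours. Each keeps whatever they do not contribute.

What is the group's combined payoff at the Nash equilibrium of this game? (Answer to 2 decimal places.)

The private return per contributed unit is 0.67 < 1, so contributing 0 is dominant for every player. At the Nash equilibrium everyone keeps their 55, and the group total is 7 × 55 = 385.

385.00 hours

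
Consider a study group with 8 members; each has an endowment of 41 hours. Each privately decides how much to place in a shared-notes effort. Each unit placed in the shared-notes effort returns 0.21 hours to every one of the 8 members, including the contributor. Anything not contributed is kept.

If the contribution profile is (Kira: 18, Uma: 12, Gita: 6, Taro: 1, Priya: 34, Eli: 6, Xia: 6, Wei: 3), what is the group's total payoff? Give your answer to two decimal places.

Total contributed: 18 + 12 + 6 + 1 + 34 + 6 + 6 + 3 = 86; total kept: 8 × 41 − 86 = 242.
The shared-notes effort pays out 0.21 × 8 × 86 = 144.48 in aggregate.
Group total = 242 + 144.48 = 386.48.

386.48 hours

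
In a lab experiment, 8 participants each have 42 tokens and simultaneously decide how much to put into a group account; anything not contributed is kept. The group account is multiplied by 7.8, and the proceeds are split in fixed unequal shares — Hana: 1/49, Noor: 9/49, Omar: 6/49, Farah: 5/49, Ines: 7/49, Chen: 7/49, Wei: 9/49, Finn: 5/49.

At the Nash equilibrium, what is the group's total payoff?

1478.40 tokens

Player j's private return per contributed unit is 7.8 × (j's share). Contributing is weakly dominant for j when that share is at least 1/7.8 = 0.1282, and contributing 0 is dominant otherwise.
The shares above 0.1282 belong to Noor, Ines, Chen and Wei, contributing 42 each; the remaining 4 contribute 0. Total contributed: 168.
The group account pays out 7.8 × 168 = 1310.40 in total (split across the unequal shares, but the aggregate is all that matters for the group sum).
The 4 free-riders keep 42 each, adding 168. Group total = 168 + 1310.40 = 1478.40.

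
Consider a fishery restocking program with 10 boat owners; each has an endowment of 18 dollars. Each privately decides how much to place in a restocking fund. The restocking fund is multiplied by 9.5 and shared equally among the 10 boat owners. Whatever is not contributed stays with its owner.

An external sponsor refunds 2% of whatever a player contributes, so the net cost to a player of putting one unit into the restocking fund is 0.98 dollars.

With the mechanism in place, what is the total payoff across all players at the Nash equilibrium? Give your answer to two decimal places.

The effective private return is (9.5/10) / 0.98 = 0.9694, which is still under 1, so the mechanism doesn't change anyone's dominant strategy: zero contribution.
Everyone keeps their endowment and the group total is 10 × 18 = 180.

180.00 dollars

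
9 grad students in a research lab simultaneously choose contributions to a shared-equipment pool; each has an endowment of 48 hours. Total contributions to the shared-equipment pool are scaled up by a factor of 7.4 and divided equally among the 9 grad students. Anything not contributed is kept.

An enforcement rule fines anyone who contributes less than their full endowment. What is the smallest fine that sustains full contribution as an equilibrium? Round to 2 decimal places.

Given the others contribute fully, the best deviation is to contribute 0 (any partial contribution still incurs the fine and gives up units whose private return 0.8222 is below 1).
Deviating from 48 to 0 saves 48 hours but forfeits the deviator's share of the drop in the shared-equipment pool: 7.4/9 × 48 = 39.47.
So the deviation gain is 48 − 39.47 = 8.53, and the fine must be at least 8.53 hours to wipe it out.

8.53 hours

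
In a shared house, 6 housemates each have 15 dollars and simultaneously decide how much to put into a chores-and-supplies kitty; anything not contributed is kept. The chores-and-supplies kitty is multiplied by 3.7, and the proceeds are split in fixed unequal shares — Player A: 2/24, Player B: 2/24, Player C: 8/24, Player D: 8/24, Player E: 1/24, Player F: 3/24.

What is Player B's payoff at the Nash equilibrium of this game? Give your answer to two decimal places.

For player j, contributing a unit is worthwhile iff 3.7 × (j's share) ≥ 1, i.e. iff j's share is at least 0.2703.
Player C and Player D are above the threshold, contributing 15 each; the remaining 4 contribute 0. Total contributed: 30.
Player B keeps 15 and receives 3.7 × 30 × 2/24 = 9.25 from the chores-and-supplies kitty, for a payoff of 24.25.

24.25 dollars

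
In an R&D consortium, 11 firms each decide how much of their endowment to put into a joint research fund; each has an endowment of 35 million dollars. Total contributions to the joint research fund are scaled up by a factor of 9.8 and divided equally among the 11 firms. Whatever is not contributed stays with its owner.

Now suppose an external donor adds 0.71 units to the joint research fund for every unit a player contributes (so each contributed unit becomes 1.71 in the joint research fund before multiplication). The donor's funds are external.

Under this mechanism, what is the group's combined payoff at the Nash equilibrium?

6451.83 million dollars

The effective private return per unit is now 9.8 × 1.71 / 11 = 1.5235 > 1, so every player's dominant strategy flips to full contribution.
So the Nash equilibrium is full contribution by all 11; the group earns 9.8 × 1.71 × 385 = 6451.83.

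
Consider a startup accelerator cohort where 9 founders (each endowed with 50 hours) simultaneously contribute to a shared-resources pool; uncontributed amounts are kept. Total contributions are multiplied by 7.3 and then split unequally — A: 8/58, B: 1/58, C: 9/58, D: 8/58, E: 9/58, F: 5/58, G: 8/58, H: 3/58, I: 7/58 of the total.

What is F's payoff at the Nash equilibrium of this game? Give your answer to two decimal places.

207.33 hours

Player j's private return per contributed unit is 7.3 × (j's share). Contributing is weakly dominant for j when that share is at least 1/7.3 = 0.1370, and contributing 0 is dominant otherwise.
The shares above 0.1370 belong to A, C, D, E and G, contributing 50 each; the remaining 4 contribute 0. Total contributed: 250.
F keeps 50 and receives 7.3 × 250 × 5/58 = 157.33 from the shared-resources pool, for a payoff of 207.33.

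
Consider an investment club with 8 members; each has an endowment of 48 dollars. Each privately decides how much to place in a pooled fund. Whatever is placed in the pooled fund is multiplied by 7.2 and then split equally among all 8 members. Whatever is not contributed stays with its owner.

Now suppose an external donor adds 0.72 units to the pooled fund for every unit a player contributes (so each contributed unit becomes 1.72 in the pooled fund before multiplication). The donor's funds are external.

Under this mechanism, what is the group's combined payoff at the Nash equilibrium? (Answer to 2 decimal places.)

Under the mechanism each unit contributed yields 7.2 × 1.72 / 8 = 1.5480 back to its contributor per unit of net cost, which exceeds 1, making full contribution the dominant choice for everyone.
So the Nash equilibrium is full contribution by all 8; the group earns 7.2 × 1.72 × 384 = 4755.46.

4755.46 dollars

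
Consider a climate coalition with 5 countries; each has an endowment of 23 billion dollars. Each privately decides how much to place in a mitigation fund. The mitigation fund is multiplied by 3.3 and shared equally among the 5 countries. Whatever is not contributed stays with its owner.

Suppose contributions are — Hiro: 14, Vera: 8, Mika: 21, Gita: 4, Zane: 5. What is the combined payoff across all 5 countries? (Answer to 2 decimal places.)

234.60 billion dollars

Total contributed: 14 + 8 + 21 + 4 + 5 = 52; total kept: 5 × 23 − 52 = 63.
The mitigation fund pays out 3.3 × 52 = 171.60 in aggregate.
Group total = 63 + 171.60 = 234.60.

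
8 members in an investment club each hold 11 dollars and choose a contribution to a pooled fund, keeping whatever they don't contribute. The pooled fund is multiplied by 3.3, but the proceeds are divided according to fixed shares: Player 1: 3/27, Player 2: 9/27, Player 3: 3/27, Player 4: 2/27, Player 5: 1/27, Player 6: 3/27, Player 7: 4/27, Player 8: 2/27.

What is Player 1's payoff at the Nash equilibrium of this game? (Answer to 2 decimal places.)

15.03 dollars

A player with share s gets back 3.3·s per unit contributed, so full contribution is dominant for anyone with s > 1/3.3 = 0.3030 and zero contribution is dominant for anyone below.
Player 2 alone (share 9/27) is above the threshold, contributing 11; the remaining 7 contribute 0. Total contributed: 11.
Player 1 keeps 11 and receives 3.3 × 11 × 3/27 = 4.03 from the pooled fund, for a payoff of 15.03.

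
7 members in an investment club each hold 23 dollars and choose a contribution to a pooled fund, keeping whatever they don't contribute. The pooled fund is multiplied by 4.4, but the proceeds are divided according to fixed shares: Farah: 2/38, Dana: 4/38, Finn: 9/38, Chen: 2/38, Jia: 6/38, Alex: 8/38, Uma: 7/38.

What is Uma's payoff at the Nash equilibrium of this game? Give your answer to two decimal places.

A player with share s gets back 4.4·s per unit contributed, so full contribution is dominant for anyone with s > 1/4.4 = 0.2273 and zero contribution is dominant for anyone below.
Only Finn (9/38) clears that bar, contributing 23; the remaining 6 contribute 0. Total contributed: 23.
Uma keeps 23 and receives 4.4 × 23 × 7/38 = 18.64 from the pooled fund, for a payoff of 41.64.

41.64 dollars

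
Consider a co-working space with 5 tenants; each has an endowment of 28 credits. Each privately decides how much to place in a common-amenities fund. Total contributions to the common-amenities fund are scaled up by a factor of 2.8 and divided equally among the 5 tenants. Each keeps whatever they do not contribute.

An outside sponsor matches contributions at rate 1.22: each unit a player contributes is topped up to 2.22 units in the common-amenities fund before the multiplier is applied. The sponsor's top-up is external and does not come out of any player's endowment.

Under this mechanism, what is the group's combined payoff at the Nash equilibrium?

With the mechanism, a contributed unit returns 2.8 × 2.22 / 5 = 1.2432 per unit of net cost to the contributor — now above 1 — so contributing fully is weakly dominant for every player.
At the Nash equilibrium everyone contributes 28. Group total payoff = 2.8 × 2.22 × 140 = 870.24.

870.24 credits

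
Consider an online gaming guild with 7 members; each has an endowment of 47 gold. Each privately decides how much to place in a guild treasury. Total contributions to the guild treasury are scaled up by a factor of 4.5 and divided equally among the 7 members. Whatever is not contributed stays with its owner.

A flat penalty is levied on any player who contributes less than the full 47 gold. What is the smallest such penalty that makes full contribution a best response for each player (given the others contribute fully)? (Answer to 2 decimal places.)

Given the others contribute fully, the best deviation is to contribute 0 (any partial contribution still incurs the fine and gives up units whose private return 0.6429 is below 1).
Deviating from 47 to 0 saves 47 gold but forfeits the deviator's share of the drop in the guild treasury: 4.5/7 × 47 = 30.21.
So the deviation gain is 47 − 30.21 = 16.79, and the fine must be at least 16.79 gold to wipe it out.

16.79 gold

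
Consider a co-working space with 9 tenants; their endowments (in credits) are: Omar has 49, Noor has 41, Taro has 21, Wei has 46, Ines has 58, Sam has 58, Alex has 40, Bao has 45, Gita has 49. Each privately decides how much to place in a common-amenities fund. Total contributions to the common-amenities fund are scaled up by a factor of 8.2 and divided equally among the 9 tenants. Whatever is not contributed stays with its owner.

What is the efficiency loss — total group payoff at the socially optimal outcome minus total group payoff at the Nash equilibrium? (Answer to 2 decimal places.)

The private return per contributed unit is 8.2/9 = 0.9111 < 1 for every player regardless of endowment, so the Nash equilibrium is zero contribution and the group total is Σ E_j = 49 + 41 + 21 + 46 + 58 + 58 + 40 + 45 + 49 = 407.
Each contributed unit returns 8.200 to the group, so the social optimum is full contribution by everyone: group total = 8.200 × 407 = 3337.40.
Efficiency loss = (8.200 − 1) × 407 = 2930.40.

2930.40 credits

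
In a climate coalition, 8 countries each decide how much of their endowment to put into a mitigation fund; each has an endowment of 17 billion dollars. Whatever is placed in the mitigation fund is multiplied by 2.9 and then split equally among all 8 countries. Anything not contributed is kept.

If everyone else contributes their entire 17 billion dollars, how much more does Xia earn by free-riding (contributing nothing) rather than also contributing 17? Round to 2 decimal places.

Switching from a contribution of 17 to 0 lets Xia keep an extra 17 billion dollars, but lowers the mitigation fund by 17, which costs Xia their own share of that drop: 2.9/8 × 17 = 6.16.
Net gain = 17 − 6.16 = 10.84. The private return per contributed unit (0.3625) is below 1, so free-riding is indeed the best response regardless of what the others do.

10.84 billion dollars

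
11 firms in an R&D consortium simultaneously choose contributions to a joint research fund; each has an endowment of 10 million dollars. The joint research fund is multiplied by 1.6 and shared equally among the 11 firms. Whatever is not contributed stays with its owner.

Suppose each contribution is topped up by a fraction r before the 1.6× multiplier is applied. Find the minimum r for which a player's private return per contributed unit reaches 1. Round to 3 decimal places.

5.875

With matching at rate r, one contributed unit becomes (1 + r) in the joint research fund and returns 1.6 × (1 + r) / 11 to the contributor.
Setting this equal to 1: 1 + r = 11/1.6 = 6.8750.
So the minimum matching rate is r = 6.8750 − 1 = 5.875.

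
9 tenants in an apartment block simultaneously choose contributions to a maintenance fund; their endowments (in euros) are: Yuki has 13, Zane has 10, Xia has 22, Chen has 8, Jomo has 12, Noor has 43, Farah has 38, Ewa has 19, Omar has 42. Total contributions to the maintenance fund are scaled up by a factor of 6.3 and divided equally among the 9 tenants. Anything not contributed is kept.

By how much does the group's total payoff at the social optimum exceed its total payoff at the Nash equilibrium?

The private return per contributed unit is 6.3/9 = 0.7000 < 1 for every player regardless of endowment, so the Nash equilibrium is zero contribution and the group total is Σ E_j = 13 + 10 + 22 + 8 + 12 + 43 + 38 + 19 + 42 = 207.
Each contributed unit returns 6.300 to the group, so the social optimum is full contribution by everyone: group total = 6.300 × 207 = 1304.10.
Efficiency loss = (6.300 − 1) × 207 = 1097.10.

1097.10 euros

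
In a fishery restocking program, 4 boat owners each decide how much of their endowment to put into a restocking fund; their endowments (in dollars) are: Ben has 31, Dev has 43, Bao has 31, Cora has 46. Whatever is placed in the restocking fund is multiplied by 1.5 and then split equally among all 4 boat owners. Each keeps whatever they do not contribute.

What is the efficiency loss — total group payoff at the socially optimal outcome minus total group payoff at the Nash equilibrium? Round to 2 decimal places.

The private return per contributed unit is 1.5/4 = 0.3750 < 1 for every player regardless of endowment, so the Nash equilibrium is zero contribution and the group total is Σ E_j = 31 + 43 + 31 + 46 = 151.
Each contributed unit returns 1.500 to the group, so the social optimum is full contribution by everyone: group total = 1.500 × 151 = 226.50.
Efficiency loss = (1.500 − 1) × 151 = 75.50.

75.50 dollars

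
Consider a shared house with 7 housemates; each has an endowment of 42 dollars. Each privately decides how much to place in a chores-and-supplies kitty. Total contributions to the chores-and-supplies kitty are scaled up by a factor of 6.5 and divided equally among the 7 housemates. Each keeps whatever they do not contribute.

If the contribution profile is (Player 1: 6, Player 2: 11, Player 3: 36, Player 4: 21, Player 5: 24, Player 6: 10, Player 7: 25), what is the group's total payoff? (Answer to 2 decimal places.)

Total contributed: 6 + 11 + 36 + 21 + 24 + 10 + 25 = 133; total kept: 7 × 42 − 133 = 161.
The chores-and-supplies kitty pays out 6.5 × 133 = 864.50 in aggregate.
Group total = 161 + 864.50 = 1025.50.

1025.50 dollars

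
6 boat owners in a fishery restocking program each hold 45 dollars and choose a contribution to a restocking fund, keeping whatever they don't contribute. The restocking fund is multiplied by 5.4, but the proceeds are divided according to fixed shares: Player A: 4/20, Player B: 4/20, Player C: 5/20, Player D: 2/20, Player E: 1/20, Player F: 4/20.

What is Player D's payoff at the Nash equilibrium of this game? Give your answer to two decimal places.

142.20 dollars

For player j, contributing a unit is worthwhile iff 5.4 × (j's share) ≥ 1, i.e. iff j's share is at least 0.1852.
Player A, Player B, Player C and Player F are above the threshold, contributing 45 each; the remaining 2 contribute 0. Total contributed: 180.
Player D keeps 45 and receives 5.4 × 180 × 2/20 = 97.20 from the restocking fund, for a payoff of 142.20.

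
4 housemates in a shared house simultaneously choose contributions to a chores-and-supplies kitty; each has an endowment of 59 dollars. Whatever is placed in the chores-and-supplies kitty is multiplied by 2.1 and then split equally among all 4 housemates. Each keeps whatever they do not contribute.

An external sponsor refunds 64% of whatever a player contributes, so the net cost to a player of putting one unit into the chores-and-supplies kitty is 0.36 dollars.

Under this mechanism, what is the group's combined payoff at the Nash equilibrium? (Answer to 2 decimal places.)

646.64 dollars

With the mechanism, a contributed unit returns (2.1/4) / 0.36 = 1.4583 per unit of net cost to the contributor — now above 1 — so contributing fully is weakly dominant for every player.
At the Nash equilibrium everyone contributes 59. Group total payoff = 4 × (59 × 0.64 + 2.1 × 59) = 646.64.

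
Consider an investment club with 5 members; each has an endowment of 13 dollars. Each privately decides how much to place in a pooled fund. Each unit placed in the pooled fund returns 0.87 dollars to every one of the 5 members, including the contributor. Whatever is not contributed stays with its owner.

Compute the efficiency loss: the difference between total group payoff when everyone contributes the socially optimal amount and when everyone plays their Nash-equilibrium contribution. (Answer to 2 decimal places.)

The private return per contributed unit is 0.87 < 1, so contributing 0 is dominant for every player. At the Nash equilibrium everyone keeps their 13, and the group total is 5 × 13 = 65.
Each contributed unit returns 4.350 to the group as a whole (0.87 to each of 5 players), which exceeds 1, so the social optimum is full contribution: group total = 4.350 × 65 = 282.75.
Efficiency loss = 282.75 − 65 = 217.75.

217.75 dollars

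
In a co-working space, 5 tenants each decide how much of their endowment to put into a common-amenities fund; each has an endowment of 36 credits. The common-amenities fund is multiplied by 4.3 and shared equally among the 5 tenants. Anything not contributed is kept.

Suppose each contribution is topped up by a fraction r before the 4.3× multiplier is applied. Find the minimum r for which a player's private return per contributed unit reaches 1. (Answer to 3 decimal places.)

With matching at rate r, one contributed unit becomes (1 + r) in the common-amenities fund and returns 4.3 × (1 + r) / 5 to the contributor.
Setting this equal to 1: 1 + r = 5/4.3 = 1.1628.
So the minimum matching rate is r = 1.1628 − 1 = 0.163.

0.163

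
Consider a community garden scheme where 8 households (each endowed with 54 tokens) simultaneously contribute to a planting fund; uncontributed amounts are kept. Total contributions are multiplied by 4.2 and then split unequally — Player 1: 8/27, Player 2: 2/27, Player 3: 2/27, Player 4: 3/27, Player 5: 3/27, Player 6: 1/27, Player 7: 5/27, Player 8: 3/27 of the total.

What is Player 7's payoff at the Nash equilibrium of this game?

96.00 tokens

A player with share s gets back 4.2·s per unit contributed, so full contribution is dominant for anyone with s > 1/4.2 = 0.2381 and zero contribution is dominant for anyone below.
Player 1 alone (share 8/27) is above the threshold, contributing 54; the remaining 7 contribute 0. Total contributed: 54.
Player 7 keeps 54 and receives 4.2 × 54 × 5/27 = 42.00 from the planting fund, for a payoff of 96.00.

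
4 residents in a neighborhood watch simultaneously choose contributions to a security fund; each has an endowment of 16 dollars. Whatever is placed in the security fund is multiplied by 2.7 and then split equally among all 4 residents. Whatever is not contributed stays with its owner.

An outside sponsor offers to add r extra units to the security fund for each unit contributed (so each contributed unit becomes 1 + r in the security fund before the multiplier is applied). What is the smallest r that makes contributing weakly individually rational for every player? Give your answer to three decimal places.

0.481

With matching at rate r, one contributed unit becomes (1 + r) in the security fund and returns 2.7 × (1 + r) / 4 to the contributor.
Setting this equal to 1: 1 + r = 4/2.7 = 1.4815.
So the minimum matching rate is r = 1.4815 − 1 = 0.481.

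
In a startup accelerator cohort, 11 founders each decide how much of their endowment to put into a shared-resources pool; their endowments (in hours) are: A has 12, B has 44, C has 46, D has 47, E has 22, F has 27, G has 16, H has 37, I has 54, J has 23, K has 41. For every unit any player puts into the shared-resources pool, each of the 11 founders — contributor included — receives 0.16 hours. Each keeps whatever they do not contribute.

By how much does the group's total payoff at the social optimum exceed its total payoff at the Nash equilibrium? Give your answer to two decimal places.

The private return per contributed unit is 0.16 < 1 for everyone, so the Nash equilibrium is zero contribution and the group total is Σ E_j = 12 + 44 + 46 + 47 + 22 + 27 + 16 + 37 + 54 + 23 + 41 = 369.
Each contributed unit returns 1.760 to the group, so the social optimum is full contribution by everyone: group total = 1.760 × 369 = 649.44.
Efficiency loss = (1.760 − 1) × 369 = 280.44.

280.44 hours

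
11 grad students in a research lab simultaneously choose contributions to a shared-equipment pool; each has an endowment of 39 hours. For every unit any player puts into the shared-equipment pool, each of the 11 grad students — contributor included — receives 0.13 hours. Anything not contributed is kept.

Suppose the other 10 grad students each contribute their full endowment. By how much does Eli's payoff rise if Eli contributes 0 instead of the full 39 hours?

33.93 hours

Switching from a contribution of 39 to 0 lets Eli keep an extra 39 hours, but lowers the shared-equipment pool by 39, which costs Eli their own share of that drop: 0.13 × 39 = 5.07.
Net gain = 39 − 5.07 = 33.93. The private return per contributed unit (0.13) is below 1, so free-riding is indeed the best response regardless of what the others do.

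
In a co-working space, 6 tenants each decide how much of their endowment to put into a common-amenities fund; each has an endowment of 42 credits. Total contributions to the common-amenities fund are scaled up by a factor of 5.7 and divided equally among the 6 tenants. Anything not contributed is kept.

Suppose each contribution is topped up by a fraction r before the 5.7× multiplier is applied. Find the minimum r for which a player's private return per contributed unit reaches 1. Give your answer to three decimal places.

With matching at rate r, one contributed unit becomes (1 + r) in the common-amenities fund and returns 5.7 × (1 + r) / 6 to the contributor.
Setting this equal to 1: 1 + r = 6/5.7 = 1.0526.
So the minimum matching rate is r = 1.0526 − 1 = 0.053.

0.053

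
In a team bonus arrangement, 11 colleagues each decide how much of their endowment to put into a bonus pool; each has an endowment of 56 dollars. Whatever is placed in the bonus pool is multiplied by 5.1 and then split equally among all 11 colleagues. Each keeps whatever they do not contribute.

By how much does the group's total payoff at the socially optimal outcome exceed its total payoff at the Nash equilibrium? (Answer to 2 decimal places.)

Each contributed unit returns 5.1/11 = 0.4636 to its contributor — below 1 — so contributing 0 is dominant for every player. At the Nash equilibrium everyone keeps their 56, and the group total is 11 × 56 = 616.
Each contributed unit returns 5.100 to the group as a whole (0.4636 to each of 11 players), which exceeds 1, so the social optimum is full contribution: group total = 5.100 × 616 = 3141.60.
Efficiency loss = 3141.60 − 616 = 2525.60.

2525.60 dollars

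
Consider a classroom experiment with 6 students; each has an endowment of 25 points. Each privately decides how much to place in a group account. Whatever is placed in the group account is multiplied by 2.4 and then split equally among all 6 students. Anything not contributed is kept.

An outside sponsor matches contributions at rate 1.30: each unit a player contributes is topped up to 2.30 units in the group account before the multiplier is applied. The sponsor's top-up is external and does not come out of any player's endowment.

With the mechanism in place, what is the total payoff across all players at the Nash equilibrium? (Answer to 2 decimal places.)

Even with the mechanism, each unit contributed returns only 2.4 × 2.30 / 6 = 0.9200 per unit of net cost, so contributing nothing is still dominant.
At the Nash equilibrium no one contributes; group total payoff = 6 × 25 = 150.

150.00 points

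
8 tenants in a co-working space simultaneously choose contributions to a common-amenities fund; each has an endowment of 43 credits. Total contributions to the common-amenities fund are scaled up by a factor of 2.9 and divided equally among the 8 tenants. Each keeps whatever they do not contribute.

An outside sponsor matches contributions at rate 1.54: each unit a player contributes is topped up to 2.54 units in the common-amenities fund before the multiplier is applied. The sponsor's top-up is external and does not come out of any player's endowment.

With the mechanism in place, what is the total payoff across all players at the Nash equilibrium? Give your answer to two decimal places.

Even with the mechanism, each unit contributed returns only 2.9 × 2.54 / 8 = 0.9208 per unit of net cost, so contributing nothing is still dominant.
Everyone keeps their endowment and the group total is 8 × 43 = 344.

344.00 credits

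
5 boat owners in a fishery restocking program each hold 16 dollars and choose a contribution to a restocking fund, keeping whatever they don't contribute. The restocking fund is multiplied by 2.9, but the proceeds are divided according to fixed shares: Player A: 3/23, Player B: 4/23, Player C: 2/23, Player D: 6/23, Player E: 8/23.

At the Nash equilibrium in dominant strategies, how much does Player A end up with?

A player with share s gets back 2.9·s per unit contributed, so full contribution is dominant for anyone with s > 1/2.9 = 0.3448 and zero contribution is dominant for anyone below.
Player E alone (share 8/23) is above the threshold, contributing 16; the remaining 4 contribute 0. Total contributed: 16.
Player A keeps 16 and receives 2.9 × 16 × 3/23 = 6.05 from the restocking fund, for a payoff of 22.05.

22.05 dollars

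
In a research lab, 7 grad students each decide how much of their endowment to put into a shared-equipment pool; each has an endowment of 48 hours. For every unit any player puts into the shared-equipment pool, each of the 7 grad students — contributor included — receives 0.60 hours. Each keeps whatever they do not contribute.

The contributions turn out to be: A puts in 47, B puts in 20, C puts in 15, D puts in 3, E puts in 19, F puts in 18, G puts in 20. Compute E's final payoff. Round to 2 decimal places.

114.20 hours

Total contributed: 47 + 20 + 15 + 3 + 19 + 18 + 20 = 142.
Each receives 0.60 × 142 = 85.20 from the shared-equipment pool.
E keeps 48 − 19 = 29, so E's payoff is 29 + 85.20 = 114.20.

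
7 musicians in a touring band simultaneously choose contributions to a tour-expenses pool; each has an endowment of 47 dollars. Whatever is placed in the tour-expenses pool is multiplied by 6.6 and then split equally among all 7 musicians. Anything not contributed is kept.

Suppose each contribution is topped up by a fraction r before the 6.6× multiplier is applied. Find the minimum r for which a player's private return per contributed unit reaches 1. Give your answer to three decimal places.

0.061

With matching at rate r, one contributed unit becomes (1 + r) in the tour-expenses pool and returns 6.6 × (1 + r) / 7 to the contributor.
Setting this equal to 1: 1 + r = 7/6.6 = 1.0606.
So the minimum matching rate is r = 1.0606 − 1 = 0.061.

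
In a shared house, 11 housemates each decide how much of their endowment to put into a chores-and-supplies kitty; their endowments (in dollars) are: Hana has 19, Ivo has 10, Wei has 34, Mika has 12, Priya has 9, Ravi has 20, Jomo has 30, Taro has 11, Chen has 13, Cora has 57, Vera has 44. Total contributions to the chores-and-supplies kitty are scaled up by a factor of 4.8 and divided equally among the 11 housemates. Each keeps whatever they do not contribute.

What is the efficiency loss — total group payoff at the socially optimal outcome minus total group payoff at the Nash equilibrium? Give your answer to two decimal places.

984.20 dollars

The private return per contributed unit is 4.8/11 = 0.4364 < 1 for every player regardless of endowment, so the Nash equilibrium is zero contribution and the group total is Σ E_j = 19 + 10 + 34 + 12 + 9 + 20 + 30 + 11 + 13 + 57 + 44 = 259.
Each contributed unit returns 4.800 to the group, so the social optimum is full contribution by everyone: group total = 4.800 × 259 = 1243.20.
Efficiency loss = (4.800 − 1) × 259 = 984.20.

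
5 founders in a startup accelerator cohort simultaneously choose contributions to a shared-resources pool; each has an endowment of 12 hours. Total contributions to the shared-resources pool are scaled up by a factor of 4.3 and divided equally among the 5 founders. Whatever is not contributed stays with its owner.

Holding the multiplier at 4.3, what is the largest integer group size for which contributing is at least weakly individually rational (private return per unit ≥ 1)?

4

Private return per unit is 4.3/(group size), which is ≥ 1 whenever the group size is ≤ 4.3.
The largest such integer is 4.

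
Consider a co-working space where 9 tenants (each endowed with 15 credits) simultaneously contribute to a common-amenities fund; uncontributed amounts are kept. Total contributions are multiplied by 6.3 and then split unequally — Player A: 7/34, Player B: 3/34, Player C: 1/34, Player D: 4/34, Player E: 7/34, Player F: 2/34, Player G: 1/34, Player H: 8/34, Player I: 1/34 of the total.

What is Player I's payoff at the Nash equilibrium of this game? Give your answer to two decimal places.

Player j's private return per contributed unit is 6.3 × (j's share). Contributing is weakly dominant for j when that share is at least 1/6.3 = 0.1587, and contributing 0 is dominant otherwise.
Player A, Player E and Player H clear that bar, contributing 15 each; the remaining 6 contribute 0. Total contributed: 45.
Player I keeps 15 and receives 6.3 × 45 × 1/34 = 8.34 from the common-amenities fund, for a payoff of 23.34.

23.34 credits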